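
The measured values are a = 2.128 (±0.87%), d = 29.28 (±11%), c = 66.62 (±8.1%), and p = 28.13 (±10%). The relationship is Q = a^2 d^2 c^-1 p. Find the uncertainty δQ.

419

Relative error in a monomial: (δQ/Q)² = Σ (nᵢ · δxᵢ/xᵢ)².
  (2·δa/a)² = (2×0.00870)² = 0.000303;  (2·δd/d)² = (2×0.110)² = 0.0484;  (-1·δc/c)² = (-1×0.0810)² = 0.00656;  (1·δp/p)² = (1×0.100)² = 0.0100
δQ/Q = √(0.0653) = 0.255
Q = 1639, so δQ = 0.255 × 1639 = 419.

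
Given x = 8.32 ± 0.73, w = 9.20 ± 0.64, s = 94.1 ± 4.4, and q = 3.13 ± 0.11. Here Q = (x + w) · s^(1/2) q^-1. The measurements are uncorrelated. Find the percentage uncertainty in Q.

6.97%

Let u = x + w = 17.5. δu = √(δx² + δw²) = √(0.533 + 0.410) = 0.971, so δu/u = 0.0554.
Q is then a monomial in u, s, q:
δQ/Q = √((δu/u)² + (½·δs/s)² + (-1·δq/q)²) = √(0.00307 + 0.000547 + 0.00124) = 0.0697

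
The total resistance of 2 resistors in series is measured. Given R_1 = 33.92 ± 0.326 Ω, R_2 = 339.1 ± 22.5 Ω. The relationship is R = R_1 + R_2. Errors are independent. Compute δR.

Each term contributes (cᵢ δxᵢ)² to (δR)²:
  (δR_1)² = 0.106;  (δR_2)² = 506
δR = √(506) = 22.5 Ω

22.5 Ω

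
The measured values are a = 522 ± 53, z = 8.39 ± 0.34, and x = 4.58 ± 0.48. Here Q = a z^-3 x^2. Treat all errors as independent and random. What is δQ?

4.87

Q is a product of powers, so relative uncertainties combine in quadrature:
  (1·δa/a)² = (1×0.102)² = 0.0103;  (-3·δz/z)² = (-3×0.0405)² = 0.0148;  (2·δx/x)² = (2×0.105)² = 0.0439
δQ/Q = √(0.0690) = 0.263
Q = 18.5, so δQ = 0.263 × 18.5 = 4.87.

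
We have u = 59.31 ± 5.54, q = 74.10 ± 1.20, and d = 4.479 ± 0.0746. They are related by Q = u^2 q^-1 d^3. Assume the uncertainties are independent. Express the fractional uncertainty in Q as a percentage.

Each factor contributes (exponent × relative error)² to (δQ/Q)²:
  (2·δu/u)² = (2×0.0934)² = 0.0349;  (-1·δq/q)² = (-1×0.0162)² = 0.000262;  (3·δd/d)² = (3×0.0167)² = 0.00250
δQ/Q = √(0.0377) = 0.194

19.4%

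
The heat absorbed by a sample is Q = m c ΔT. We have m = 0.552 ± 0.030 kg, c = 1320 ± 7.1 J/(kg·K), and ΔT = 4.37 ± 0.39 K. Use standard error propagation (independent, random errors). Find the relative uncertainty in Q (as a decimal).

0.105

Products/powers → add relative errors in quadrature, weighted by exponent:
  (1·δm/m)² = (1×0.0543)² = 0.00295;  (1·δc/c)² = (1×0.00538)² = 2.89e-05;  (1·δΔT/ΔT)² = (1×0.0892)² = 0.00796
δQ/Q = √(0.0109) = 0.105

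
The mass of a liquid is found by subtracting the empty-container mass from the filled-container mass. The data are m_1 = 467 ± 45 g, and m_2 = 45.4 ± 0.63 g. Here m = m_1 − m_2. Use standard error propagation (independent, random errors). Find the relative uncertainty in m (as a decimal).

0.107

Absolute uncertainties add in quadrature for a linear combination:
  (δm_1)² = 2020;  (δm_2)² = 0.397
δm = √(2030) = 45.0 g
m = 422 g, so δm/m = 45.0/422 = 0.107.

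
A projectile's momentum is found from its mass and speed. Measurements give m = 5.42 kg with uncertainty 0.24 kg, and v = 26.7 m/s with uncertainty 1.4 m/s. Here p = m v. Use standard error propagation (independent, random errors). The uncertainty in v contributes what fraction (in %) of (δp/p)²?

58.4%

(δp/p)² = (1·δm/m)² + (1·δv/v)²
  m term: (1×0.0443)² = 0.00196
  v term: (1×0.0524)² = 0.00275
Total = 0.00471. Share from v = 0.00275/0.00471 = 0.584.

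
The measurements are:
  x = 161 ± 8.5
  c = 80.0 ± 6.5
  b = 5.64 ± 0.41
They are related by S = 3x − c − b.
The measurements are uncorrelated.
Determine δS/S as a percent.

6.62%

Each term contributes (cᵢ δxᵢ)² to (δS)²:
  (3·δx)² = 650;  (δc)² = 42.2;  (δb)² = 0.168
δS = √(693) = 26.3
S = 397, so δS/S = 26.3/397 = 0.0662.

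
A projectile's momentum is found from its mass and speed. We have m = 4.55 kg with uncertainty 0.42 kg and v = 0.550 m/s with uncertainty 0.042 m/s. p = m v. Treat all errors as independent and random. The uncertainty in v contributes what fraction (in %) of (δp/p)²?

(δp/p)² = (1·δm/m)² + (1·δv/v)²
  m term: (1×0.0923)² = 0.00852
  v term: (1×0.0764)² = 0.00583
Total = 0.0144. Share from v = 0.00583/0.0144 = 0.406.

40.6%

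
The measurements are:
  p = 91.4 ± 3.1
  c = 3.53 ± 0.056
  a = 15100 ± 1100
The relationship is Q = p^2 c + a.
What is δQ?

Let w = p^2·c = 29500. δw/w = √((2·δp/p)² + (1·δc/c)²) = √(0.00460 + 0.000252) = 0.0697, so δw = 2050.
Q = w + a: δQ = √(δw² + δa²) = √(4.22e+06 + 1.21e+06) = 2330

2330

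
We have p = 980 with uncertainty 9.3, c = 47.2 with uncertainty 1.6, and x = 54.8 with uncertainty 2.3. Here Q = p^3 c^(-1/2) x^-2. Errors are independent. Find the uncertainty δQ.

Since Q is a product/quotient, work with relative uncertainties:
  (3·δp/p)² = (3×0.00949)² = 0.000811;  (−½·δc/c)² = (-0.5×0.0339)² = 0.000287;  (-2·δx/x)² = (-2×0.0420)² = 0.00705
δQ/Q = √(0.00814) = 0.0902
Q = 45600, so δQ = 0.0902 × 45600 = 4120.

4120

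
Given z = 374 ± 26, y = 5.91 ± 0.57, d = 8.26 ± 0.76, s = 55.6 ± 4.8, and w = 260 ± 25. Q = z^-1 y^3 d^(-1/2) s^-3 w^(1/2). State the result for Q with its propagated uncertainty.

(1.80 ± 0.721) × 10^-5

Q is a product of powers, so relative uncertainties combine in quadrature:
  (-1·δz/z)² = (-1×0.0695)² = 0.00483;  (3·δy/y)² = (3×0.0964)² = 0.0837;  (−½·δd/d)² = (-0.5×0.0920)² = 0.00212;  (-3·δs/s)² = (-3×0.0863)² = 0.0671;  (½·δw/w)² = (0.5×0.0962)² = 0.00231
δQ/Q = √(0.160) = 0.400
Q = 1.8e-05, so δQ = 0.400 × 1.8e-05 = 7.21e-06.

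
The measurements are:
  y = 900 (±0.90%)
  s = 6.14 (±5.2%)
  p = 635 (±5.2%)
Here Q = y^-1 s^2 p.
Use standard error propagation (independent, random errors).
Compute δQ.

3.10

Since Q is a product/quotient, work with relative uncertainties:
  (-1·δy/y)² = (-1×0.00900)² = 8.1e-05;  (2·δs/s)² = (2×0.0520)² = 0.0108;  (1·δp/p)² = (1×0.0520)² = 0.00270
δQ/Q = √(0.0136) = 0.117
Q = 26.6, so δQ = 0.117 × 26.6 = 3.10.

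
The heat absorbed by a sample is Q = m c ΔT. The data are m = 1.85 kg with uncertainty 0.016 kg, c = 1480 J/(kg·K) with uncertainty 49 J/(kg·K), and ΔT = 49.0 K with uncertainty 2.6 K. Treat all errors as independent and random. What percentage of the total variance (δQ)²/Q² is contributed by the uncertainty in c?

27.5%

(δQ/Q)² = (1·δm/m)² + (1·δc/c)² + (1·δΔT/ΔT)²
  m term: (1×0.00865)² = 7.48e-05
  c term: (1×0.0331)² = 0.00110
  ΔT term: (1×0.0531)² = 0.00282
Total = 0.00399. Share from c = 0.00110/0.00399 = 0.275.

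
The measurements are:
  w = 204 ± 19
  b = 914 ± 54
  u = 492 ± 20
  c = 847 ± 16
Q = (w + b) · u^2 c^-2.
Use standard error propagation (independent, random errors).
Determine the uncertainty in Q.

Let h = w + b = 1120. δh = √(δw² + δb²) = √(361 + 2920) = 57.2, so δh/h = 0.0512.
Q is then a monomial in h, u, c:
δQ/Q = √((δh/h)² + (2·δu/u)² + (-2·δc/c)²) = √(0.00262 + 0.00661 + 0.00143) = 0.103
Q = 377, so δQ = 0.103 × 377 = 38.9.

38.9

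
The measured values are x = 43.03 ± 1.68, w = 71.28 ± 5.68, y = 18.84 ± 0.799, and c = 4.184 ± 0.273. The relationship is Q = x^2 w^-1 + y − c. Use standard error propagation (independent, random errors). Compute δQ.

3.02

Let p = x^2·w^-1 = 25.98. δp/p = √((2·δx/x)² + (-1·δw/w)²) = √(0.00610 + 0.00635) = 0.112, so δp = 2.90.
Q = p + y − c: δQ = √(δp² + δy² + δc²) = √(8.40 + 0.638 + 0.0745) = 3.02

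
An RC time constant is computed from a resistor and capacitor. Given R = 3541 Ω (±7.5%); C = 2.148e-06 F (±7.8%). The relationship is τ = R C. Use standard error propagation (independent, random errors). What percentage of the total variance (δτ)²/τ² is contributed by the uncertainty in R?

(δτ/τ)² = (1·δR/R)² + (1·δC/C)²
  R term: (1×0.0750)² = 0.00562
  C term: (1×0.0780)² = 0.00608
Total = 0.0117. Share from R = 0.00562/0.0117 = 0.480.

48.0%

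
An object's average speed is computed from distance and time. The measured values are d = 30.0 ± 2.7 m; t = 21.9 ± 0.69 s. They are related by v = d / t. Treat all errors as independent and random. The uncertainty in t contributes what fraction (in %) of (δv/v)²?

(δv/v)² = (1·δd/d)² + (-1·δt/t)²
  d term: (1×0.0900)² = 0.00810
  t term: (-1×0.0315)² = 0.000993
Total = 0.00909. Share from t = 0.000993/0.00909 = 0.109.

10.9%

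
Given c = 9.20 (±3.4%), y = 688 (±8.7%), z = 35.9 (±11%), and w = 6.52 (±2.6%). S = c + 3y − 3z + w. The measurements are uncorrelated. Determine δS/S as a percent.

S is a linear combination, so absolute uncertainties add in quadrature:
  (δc)² = 0.0978;  (3·δy)² = 32200;  (3·δz)² = 140;  (δw)² = 0.0287
δS = √(32400) = 180
S = 1970, so δS/S = 180/1970 = 0.0913.

9.13%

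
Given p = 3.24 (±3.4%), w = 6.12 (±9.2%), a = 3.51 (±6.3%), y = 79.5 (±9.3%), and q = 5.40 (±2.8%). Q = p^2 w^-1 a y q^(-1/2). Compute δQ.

33.1

Since Q is a product/quotient, work with relative uncertainties:
  (2·δp/p)² = (2×0.0340)² = 0.00462;  (-1·δw/w)² = (-1×0.0920)² = 0.00846;  (1·δa/a)² = (1×0.0630)² = 0.00397;  (1·δy/y)² = (1×0.0930)² = 0.00865;  (−½·δq/q)² = (-0.5×0.0280)² = 0.000196
δQ/Q = √(0.0259) = 0.161
Q = 206, so δQ = 0.161 × 206 = 33.1.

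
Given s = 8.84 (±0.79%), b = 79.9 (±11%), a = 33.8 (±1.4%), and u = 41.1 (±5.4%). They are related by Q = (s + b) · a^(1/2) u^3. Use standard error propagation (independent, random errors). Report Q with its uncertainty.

(3.58 ± 0.681) × 10^7

Let w = s + b = 88.7. δw = √(δs² + δb²) = √(0.00488 + 77.2) = 8.79, so δw/w = 0.0990.
Q is then a monomial in w, a, u:
δQ/Q = √((δw/w)² + (½·δa/a)² + (3·δu/u)²) = √(0.00981 + 4.9e-05 + 0.0262) = 0.190
Q = 3.58e+07, so δQ = 0.190 × 3.58e+07 = 6.81e+06.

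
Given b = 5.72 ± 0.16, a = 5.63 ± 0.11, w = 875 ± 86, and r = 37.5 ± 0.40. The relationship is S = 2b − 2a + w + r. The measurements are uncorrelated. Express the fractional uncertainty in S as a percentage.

9.42%

S is a linear combination, so absolute uncertainties add in quadrature:
  (2·δb)² = 0.102;  (2·δa)² = 0.0484;  (δw)² = 7400;  (δr)² = 0.160
δS = √(7400) = 86.0
S = 913, so δS/S = 86.0/913 = 0.0942.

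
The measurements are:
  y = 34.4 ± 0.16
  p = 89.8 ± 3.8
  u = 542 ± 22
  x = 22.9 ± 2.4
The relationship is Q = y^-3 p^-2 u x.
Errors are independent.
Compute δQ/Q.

0.141

Q is a product of powers, so relative uncertainties combine in quadrature:
  (-3·δy/y)² = (-3×0.00465)² = 0.000195;  (-2·δp/p)² = (-2×0.0423)² = 0.00716;  (1·δu/u)² = (1×0.0406)² = 0.00165;  (1·δx/x)² = (1×0.105)² = 0.0110
δQ/Q = √(0.0200) = 0.141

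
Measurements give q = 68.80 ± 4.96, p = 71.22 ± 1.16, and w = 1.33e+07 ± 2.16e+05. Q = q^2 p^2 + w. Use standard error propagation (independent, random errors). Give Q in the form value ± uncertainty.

Let h = q^2·p^2 = 2.401e+07. δh/h = √((2·δq/q)² + (2·δp/p)²) = √(0.0208 + 0.00106) = 0.148, so δh = 3.55e+06.
Q = h + w: δQ = √(δh² + δw²) = √(1.26e+13 + 4.67e+10) = 3.56e+06
Q = 3.731e+07.

(3.731 ± 0.356) × 10^7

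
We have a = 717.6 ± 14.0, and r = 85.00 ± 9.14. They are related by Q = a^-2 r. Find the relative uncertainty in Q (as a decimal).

0.114

Since Q is a product/quotient, work with relative uncertainties:
  (-2·δa/a)² = (-2×0.0195)² = 0.00152;  (1·δr/r)² = (1×0.108)² = 0.0116
δQ/Q = √(0.0131) = 0.114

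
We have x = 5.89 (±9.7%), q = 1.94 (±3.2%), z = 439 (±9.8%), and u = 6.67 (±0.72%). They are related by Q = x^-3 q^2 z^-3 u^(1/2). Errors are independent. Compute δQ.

For a monomial Q ∝ x^-3, q^2, z^-3, u^(1/2), fractional errors add in quadrature:
  (-3·δx/x)² = (-3×0.0970)² = 0.0847;  (2·δq/q)² = (2×0.0320)² = 0.00410;  (-3·δz/z)² = (-3×0.0980)² = 0.0864;  (½·δu/u)² = (0.5×0.00720)² = 1.3e-05
δQ/Q = √(0.175) = 0.419
Q = 5.62e-10, so δQ = 0.419 × 5.62e-10 = 2.35e-10.

2.35e-10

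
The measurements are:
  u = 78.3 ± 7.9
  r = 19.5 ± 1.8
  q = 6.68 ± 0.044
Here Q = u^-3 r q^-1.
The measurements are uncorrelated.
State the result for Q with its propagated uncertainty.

Products/powers → add relative errors in quadrature, weighted by exponent:
  (-3·δu/u)² = (-3×0.101)² = 0.0916;  (1·δr/r)² = (1×0.0923)² = 0.00852;  (-1·δq/q)² = (-1×0.00659)² = 4.34e-05
δQ/Q = √(0.100) = 0.317
Q = 6.08e-06, so δQ = 0.317 × 6.08e-06 = 1.92e-06.

(6.08 ± 1.92) × 10^-6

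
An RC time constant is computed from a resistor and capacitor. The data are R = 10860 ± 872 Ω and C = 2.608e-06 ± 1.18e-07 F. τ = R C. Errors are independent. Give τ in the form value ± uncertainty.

Each factor contributes (exponent × relative error)² to (δτ/τ)²:
  (1·δR/R)² = (1×0.0803)² = 0.00645;  (1·δC/C)² = (1×0.0452)² = 0.00205
δτ/τ = √(0.00849) = 0.0922
τ = 0.02832 s, so δτ = 0.0922 × 0.02832 = 0.00261 s.

0.02832 ± 0.00261 s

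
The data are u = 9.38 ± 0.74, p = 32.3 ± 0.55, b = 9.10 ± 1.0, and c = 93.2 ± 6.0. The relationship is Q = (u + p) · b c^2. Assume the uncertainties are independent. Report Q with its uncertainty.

(3.29 ± 0.562) × 10^6

Let w = u + p = 41.7. δw = √(δu² + δp²) = √(0.548 + 0.303) = 0.922, so δw/w = 0.0221.
Q is then a monomial in w, b, c:
δQ/Q = √((δw/w)² + (1·δb/b)² + (2·δc/c)²) = √(0.000489 + 0.0121 + 0.0166) = 0.171
Q = 3.29e+06, so δQ = 0.171 × 3.29e+06 = 5.62e+05.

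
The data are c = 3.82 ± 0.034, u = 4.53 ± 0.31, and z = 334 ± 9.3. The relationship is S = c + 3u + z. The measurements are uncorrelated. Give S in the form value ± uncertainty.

351 ± 9.35

Each term contributes (cᵢ δxᵢ)² to (δS)²:
  (δc)² = 0.00116;  (3·δu)² = 0.865;  (δz)² = 86.5
δS = √(87.4) = 9.35
S = 351.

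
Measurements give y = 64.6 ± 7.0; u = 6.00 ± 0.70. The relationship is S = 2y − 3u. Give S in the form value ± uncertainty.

111 ± 14.2

Absolute uncertainties add in quadrature for a linear combination:
  (2·δy)² = 196;  (3·δu)² = 4.41
δS = √(200) = 14.2
S = 111.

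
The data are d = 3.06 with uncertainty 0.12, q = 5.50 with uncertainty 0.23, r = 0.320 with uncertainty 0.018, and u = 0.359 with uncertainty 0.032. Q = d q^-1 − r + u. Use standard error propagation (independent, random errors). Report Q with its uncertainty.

0.595 ± 0.0486

Let p = d·q^-1 = 0.556. δp/p = √((1·δd/d)² + (-1·δq/q)²) = √(0.00154 + 0.00175) = 0.0573, so δp = 0.0319.
Q = p − r + u: δQ = √(δp² + δr² + δu²) = √(0.00102 + 0.000324 + 0.00102) = 0.0486
Q = 0.595.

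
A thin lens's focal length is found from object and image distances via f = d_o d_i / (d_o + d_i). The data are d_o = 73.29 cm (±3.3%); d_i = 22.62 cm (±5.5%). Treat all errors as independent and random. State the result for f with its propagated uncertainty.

17.29 ± 0.739 cm

∂f/∂d_o = (d_i/(d_o+d_i))² = 0.0556;  ∂f/∂d_i = (d_o/(d_o+d_i))² = 0.584
δf = √((∂f/∂d_o · δd_o)² + (∂f/∂d_i · δd_i)²) = √(0.0181 + 0.528) = 0.739 cm
f = 17.29 cm.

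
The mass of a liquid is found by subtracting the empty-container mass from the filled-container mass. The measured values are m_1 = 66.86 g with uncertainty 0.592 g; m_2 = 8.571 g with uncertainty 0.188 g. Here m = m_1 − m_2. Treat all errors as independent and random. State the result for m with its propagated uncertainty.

m is a linear combination, so absolute uncertainties add in quadrature:
  (δm_1)² = 0.350;  (δm_2)² = 0.0353
δm = √(0.386) = 0.621 g
m = 58.29 g.

58.29 ± 0.621 g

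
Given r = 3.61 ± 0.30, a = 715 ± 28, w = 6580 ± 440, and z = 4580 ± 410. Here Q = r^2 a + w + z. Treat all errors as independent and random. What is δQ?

1700

Let p = r^2·a = 9320. δp/p = √((2·δr/r)² + (1·δa/a)²) = √(0.0276 + 0.00153) = 0.171, so δp = 1590.
Q = p + w + z: δQ = √(δp² + δw² + δz²) = √(2.53e+06 + 1.94e+05 + 1.68e+05) = 1700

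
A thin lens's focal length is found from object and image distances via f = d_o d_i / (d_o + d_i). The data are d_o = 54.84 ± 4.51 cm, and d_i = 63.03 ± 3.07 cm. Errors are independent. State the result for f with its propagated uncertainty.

∂f/∂d_o = (d_i/(d_o+d_i))² = 0.286;  ∂f/∂d_i = (d_o/(d_o+d_i))² = 0.216
δf = √((∂f/∂d_o · δd_o)² + (∂f/∂d_i · δd_i)²) = √(1.66 + 0.442) = 1.45 cm
f = 29.33 cm.

29.33 ± 1.45 cm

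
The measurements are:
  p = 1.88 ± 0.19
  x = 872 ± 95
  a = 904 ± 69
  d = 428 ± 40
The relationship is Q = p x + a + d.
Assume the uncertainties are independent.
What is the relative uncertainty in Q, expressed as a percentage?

8.63%

Let w = p·x = 1640. δw/w = √((1·δp/p)² + (1·δx/x)²) = √(0.0102 + 0.0119) = 0.149, so δw = 244.
Q = w + a + d: δQ = √(δw² + δa² + δd²) = √(59300 + 4760 + 1600) = 256
Q = 2970, so δQ/Q = 256/2970 = 0.0863.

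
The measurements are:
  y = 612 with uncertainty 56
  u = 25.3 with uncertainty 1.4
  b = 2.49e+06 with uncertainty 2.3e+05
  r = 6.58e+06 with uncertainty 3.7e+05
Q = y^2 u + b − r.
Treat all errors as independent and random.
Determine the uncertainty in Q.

1.86e+06

Let p = y^2·u = 9.48e+06. δp/p = √((2·δy/y)² + (1·δu/u)²) = √(0.0335 + 0.00306) = 0.191, so δp = 1.81e+06.
Q = p + b − r: δQ = √(δp² + δb² + δr²) = √(3.28e+12 + 5.29e+10 + 1.37e+11) = 1.86e+06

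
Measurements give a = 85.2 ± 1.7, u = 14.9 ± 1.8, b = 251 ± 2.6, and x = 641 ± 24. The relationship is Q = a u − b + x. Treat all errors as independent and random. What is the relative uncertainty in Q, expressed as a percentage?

9.48%

Let p = a·u = 1270. δp/p = √((1·δa/a)² + (1·δu/u)²) = √(0.000398 + 0.0146) = 0.122, so δp = 155.
Q = p − b + x: δQ = √(δp² + δb² + δx²) = √(24200 + 6.76 + 576) = 157
Q = 1660, so δQ/Q = 157/1660 = 0.0948.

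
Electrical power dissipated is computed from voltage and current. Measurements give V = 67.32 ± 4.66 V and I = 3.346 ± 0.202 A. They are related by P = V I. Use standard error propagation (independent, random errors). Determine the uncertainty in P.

P is a product of powers, so relative uncertainties combine in quadrature:
  (1·δV/V)² = (1×0.0692)² = 0.00479;  (1·δI/I)² = (1×0.0604)² = 0.00364
δP/P = √(0.00844) = 0.0918
P = 225.3 W, so δP = 0.0918 × 225.3 = 20.7 W.

20.7 W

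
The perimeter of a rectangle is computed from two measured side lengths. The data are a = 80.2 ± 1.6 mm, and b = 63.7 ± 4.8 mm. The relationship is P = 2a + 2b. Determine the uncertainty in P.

10.1 mm

Sums and differences: (δP)² = Σ (cᵢ δxᵢ)².
  (2·δa)² = 10.2;  (2·δb)² = 92.2
δP = √(102) = 10.1 mm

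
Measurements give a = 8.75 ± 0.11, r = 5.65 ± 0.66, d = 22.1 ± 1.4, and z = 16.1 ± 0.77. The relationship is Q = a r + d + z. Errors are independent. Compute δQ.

6.02

Let p = a·r = 49.4. δp/p = √((1·δa/a)² + (1·δr/r)²) = √(0.000158 + 0.0136) = 0.117, so δp = 5.81.
Q = p + d + z: δQ = √(δp² + δd² + δz²) = √(33.7 + 1.96 + 0.593) = 6.02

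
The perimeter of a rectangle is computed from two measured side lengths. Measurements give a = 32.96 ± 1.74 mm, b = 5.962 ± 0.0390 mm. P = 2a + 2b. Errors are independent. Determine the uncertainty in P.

For a sum/difference, combine absolute errors in quadrature:
  (2·δa)² = 12.1;  (2·δb)² = 0.00608
δP = √(12.1) = 3.48 mm

3.48 mm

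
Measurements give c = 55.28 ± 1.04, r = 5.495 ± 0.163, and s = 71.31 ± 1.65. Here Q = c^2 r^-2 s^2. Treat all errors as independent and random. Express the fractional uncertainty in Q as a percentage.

8.41%

Products/powers → add relative errors in quadrature, weighted by exponent:
  (2·δc/c)² = (2×0.0188)² = 0.00142;  (-2·δr/r)² = (-2×0.0297)² = 0.00352;  (2·δs/s)² = (2×0.0231)² = 0.00214
δQ/Q = √(0.00708) = 0.0841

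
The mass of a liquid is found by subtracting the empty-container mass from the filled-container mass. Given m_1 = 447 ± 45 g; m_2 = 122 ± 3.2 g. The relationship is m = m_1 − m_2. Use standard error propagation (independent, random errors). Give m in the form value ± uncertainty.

Absolute uncertainties add in quadrature for a linear combination:
  (δm_1)² = 2020;  (δm_2)² = 10.2
δm = √(2040) = 45.1 g
m = 325 g.

325 ± 45.1 g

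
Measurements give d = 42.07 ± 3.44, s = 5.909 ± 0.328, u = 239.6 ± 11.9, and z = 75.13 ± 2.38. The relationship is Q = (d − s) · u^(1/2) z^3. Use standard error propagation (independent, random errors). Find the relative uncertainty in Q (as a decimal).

Let w = d − s = 36.16. δw = √(δd² + δs²) = √(11.8 + 0.108) = 3.46, so δw/w = 0.0956.
Q is then a monomial in w, u, z:
δQ/Q = √((δw/w)² + (½·δu/u)² + (3·δz/z)²) = √(0.00913 + 0.000617 + 0.00903) = 0.137

0.137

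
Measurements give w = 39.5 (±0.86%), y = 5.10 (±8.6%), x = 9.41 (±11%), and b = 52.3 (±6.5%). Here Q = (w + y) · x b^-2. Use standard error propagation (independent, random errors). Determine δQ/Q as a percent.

Let u = w + y = 44.6. δu = √(δw² + δy²) = √(0.115 + 0.192) = 0.555, so δu/u = 0.0124.
Q is then a monomial in u, x, b:
δQ/Q = √((δu/u)² + (1·δx/x)² + (-2·δb/b)²) = √(0.000155 + 0.0121 + 0.0169) = 0.171

17.1%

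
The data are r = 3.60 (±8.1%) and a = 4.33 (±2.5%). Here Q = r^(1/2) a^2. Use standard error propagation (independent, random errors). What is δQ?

2.29

Each factor contributes (exponent × relative error)² to (δQ/Q)²:
  (½·δr/r)² = (0.5×0.0810)² = 0.00164;  (2·δa/a)² = (2×0.0250)² = 0.00250
δQ/Q = √(0.00414) = 0.0643
Q = 35.6, so δQ = 0.0643 × 35.6 = 2.29.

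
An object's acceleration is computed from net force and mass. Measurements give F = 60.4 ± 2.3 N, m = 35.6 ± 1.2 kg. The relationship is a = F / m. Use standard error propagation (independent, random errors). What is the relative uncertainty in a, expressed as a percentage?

Relative error in a monomial: (δa/a)² = Σ (nᵢ · δxᵢ/xᵢ)².
  (1·δF/F)² = (1×0.0381)² = 0.00145;  (-1·δm/m)² = (-1×0.0337)² = 0.00114
δa/a = √(0.00259) = 0.0509

5.09%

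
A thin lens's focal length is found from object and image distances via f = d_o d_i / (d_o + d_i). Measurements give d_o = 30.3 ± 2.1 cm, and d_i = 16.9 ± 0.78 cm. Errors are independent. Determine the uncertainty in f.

0.419 cm

∂f/∂d_o = (d_i/(d_o+d_i))² = 0.128;  ∂f/∂d_i = (d_o/(d_o+d_i))² = 0.412
δf = √((∂f/∂d_o · δd_o)² + (∂f/∂d_i · δd_i)²) = √(0.0725 + 0.103) = 0.419 cm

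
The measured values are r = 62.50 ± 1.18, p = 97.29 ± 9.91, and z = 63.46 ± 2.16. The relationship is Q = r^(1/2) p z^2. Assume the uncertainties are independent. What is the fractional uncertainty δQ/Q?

Q is a product of powers, so relative uncertainties combine in quadrature:
  (½·δr/r)² = (0.5×0.0189)² = 8.91e-05;  (1·δp/p)² = (1×0.102)² = 0.0104;  (2·δz/z)² = (2×0.0340)² = 0.00463
δQ/Q = √(0.0151) = 0.123

0.123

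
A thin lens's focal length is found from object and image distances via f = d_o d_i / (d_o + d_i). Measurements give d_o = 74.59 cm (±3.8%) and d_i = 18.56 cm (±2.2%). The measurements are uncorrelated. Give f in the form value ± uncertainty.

14.86 ± 0.285 cm

∂f/∂d_o = (d_i/(d_o+d_i))² = 0.0397;  ∂f/∂d_i = (d_o/(d_o+d_i))² = 0.641
δf = √((∂f/∂d_o · δd_o)² + (∂f/∂d_i · δd_i)²) = √(0.0127 + 0.0685) = 0.285 cm
f = 14.86 cm.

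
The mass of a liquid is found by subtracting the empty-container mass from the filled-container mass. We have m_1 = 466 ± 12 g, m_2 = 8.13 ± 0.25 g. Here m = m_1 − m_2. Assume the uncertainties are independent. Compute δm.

12.0 g

Sums and differences: (δm)² = Σ (cᵢ δxᵢ)².
  (δm_1)² = 144;  (δm_2)² = 0.0625
δm = √(144) = 12.0 g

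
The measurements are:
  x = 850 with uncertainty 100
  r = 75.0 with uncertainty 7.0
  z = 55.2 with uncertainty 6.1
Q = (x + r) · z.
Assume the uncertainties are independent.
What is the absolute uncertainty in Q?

7900

Let u = x + r = 925. δu = √(δx² + δr²) = √(10000 + 49.0) = 100, so δu/u = 0.108.
Q is then a monomial in u, z:
δQ/Q = √((δu/u)² + (1·δz/z)²) = √(0.0117 + 0.0122) = 0.155
Q = 51100, so δQ = 0.155 × 51100 = 7900.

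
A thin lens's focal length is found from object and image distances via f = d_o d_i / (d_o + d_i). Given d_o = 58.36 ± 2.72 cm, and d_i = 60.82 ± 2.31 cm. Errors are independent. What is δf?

0.899 cm

∂f/∂d_o = (d_i/(d_o+d_i))² = 0.260;  ∂f/∂d_i = (d_o/(d_o+d_i))² = 0.240
δf = √((∂f/∂d_o · δd_o)² + (∂f/∂d_i · δd_i)²) = √(0.502 + 0.307) = 0.899 cm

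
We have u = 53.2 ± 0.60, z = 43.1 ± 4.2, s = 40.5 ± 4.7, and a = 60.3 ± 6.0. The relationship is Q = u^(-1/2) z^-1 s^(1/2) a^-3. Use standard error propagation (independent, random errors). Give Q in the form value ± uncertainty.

(9.23 ± 2.95) × 10^-8

Q is a product of powers, so relative uncertainties combine in quadrature:
  (−½·δu/u)² = (-0.5×0.0113)² = 3.18e-05;  (-1·δz/z)² = (-1×0.0974)² = 0.00950;  (½·δs/s)² = (0.5×0.116)² = 0.00337;  (-3·δa/a)² = (-3×0.0995)² = 0.0891
δQ/Q = √(0.102) = 0.319
Q = 9.23e-08, so δQ = 0.319 × 9.23e-08 = 2.95e-08.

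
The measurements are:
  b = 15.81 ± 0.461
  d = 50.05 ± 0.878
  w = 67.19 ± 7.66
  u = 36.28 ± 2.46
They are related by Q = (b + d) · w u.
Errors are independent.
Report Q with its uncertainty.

Let h = b + d = 65.86. δh = √(δb² + δd²) = √(0.213 + 0.771) = 0.992, so δh/h = 0.0151.
Q is then a monomial in h, w, u:
δQ/Q = √((δh/h)² + (1·δw/w)² + (1·δu/u)²) = √(0.000227 + 0.0130 + 0.00460) = 0.133
Q = 160500, so δQ = 0.133 × 160500 = 21400.

160500 ± 21400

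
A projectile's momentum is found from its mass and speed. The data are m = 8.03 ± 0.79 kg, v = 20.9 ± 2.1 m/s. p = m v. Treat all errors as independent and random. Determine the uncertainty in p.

23.6 kg·m/s

For a monomial p ∝ m, v, fractional errors add in quadrature:
  (1·δm/m)² = (1×0.0984)² = 0.00968;  (1·δv/v)² = (1×0.100)² = 0.0101
δp/p = √(0.0198) = 0.141
p = 168 kg·m/s, so δp = 0.141 × 168 = 23.6 kg·m/s.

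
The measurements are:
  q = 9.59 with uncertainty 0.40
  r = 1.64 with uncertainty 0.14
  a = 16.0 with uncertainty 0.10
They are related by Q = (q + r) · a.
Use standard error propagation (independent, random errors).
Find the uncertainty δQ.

6.87

Let u = q + r = 11.2. δu = √(δq² + δr²) = √(0.160 + 0.0196) = 0.424, so δu/u = 0.0377.
Q is then a monomial in u, a:
δQ/Q = √((δu/u)² + (1·δa/a)²) = √(0.00142 + 3.91e-05) = 0.0383
Q = 180, so δQ = 0.0383 × 180 = 6.87.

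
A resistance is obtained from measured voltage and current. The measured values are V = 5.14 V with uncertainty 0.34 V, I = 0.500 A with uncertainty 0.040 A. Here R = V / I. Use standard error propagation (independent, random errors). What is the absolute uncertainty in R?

1.07 Ω

Each factor contributes (exponent × relative error)² to (δR/R)²:
  (1·δV/V)² = (1×0.0661)² = 0.00438;  (-1·δI/I)² = (-1×0.0800)² = 0.00640
δR/R = √(0.0108) = 0.104
R = 10.3 Ω, so δR = 0.104 × 10.3 = 1.07 Ω.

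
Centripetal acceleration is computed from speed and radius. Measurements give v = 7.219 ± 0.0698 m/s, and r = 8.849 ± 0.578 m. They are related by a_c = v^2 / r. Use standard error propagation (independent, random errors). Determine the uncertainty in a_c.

0.401 m/s^2

Since a_c is a product/quotient, work with relative uncertainties:
  (2·δv/v)² = (2×0.00967)² = 0.000374;  (-1·δr/r)² = (-1×0.0653)² = 0.00427
δa_c/a_c = √(0.00464) = 0.0681
a_c = 5.889 m/s^2, so δa_c = 0.0681 × 5.889 = 0.401 m/s^2.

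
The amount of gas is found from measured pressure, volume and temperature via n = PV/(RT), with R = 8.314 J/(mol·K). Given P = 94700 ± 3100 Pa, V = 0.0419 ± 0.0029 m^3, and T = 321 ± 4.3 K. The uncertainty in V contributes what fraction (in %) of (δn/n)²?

79.3%

(δn/n)² = (1·δP/P)² + (1·δV/V)² + (-1·δT/T)²
  P term: (1×0.0327)² = 0.00107
  V term: (1×0.0692)² = 0.00479
  T term: (-1×0.0134)² = 0.000179
Total = 0.00604. Share from V = 0.00479/0.00604 = 0.793.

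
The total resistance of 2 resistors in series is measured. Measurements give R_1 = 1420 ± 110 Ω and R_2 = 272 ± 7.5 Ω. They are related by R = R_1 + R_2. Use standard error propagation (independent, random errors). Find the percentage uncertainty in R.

Absolute uncertainties add in quadrature for a linear combination:
  (δR_1)² = 12100;  (δR_2)² = 56.2
δR = √(12200) = 110 Ω
R = 1690 Ω, so δR/R = 110/1690 = 0.0652.

6.52%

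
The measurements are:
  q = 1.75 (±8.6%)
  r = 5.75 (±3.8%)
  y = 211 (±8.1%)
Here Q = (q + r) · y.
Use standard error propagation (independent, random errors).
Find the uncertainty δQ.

140

Let u = q + r = 7.50. δu = √(δq² + δr²) = √(0.0227 + 0.0477) = 0.265, so δu/u = 0.0354.
Q is then a monomial in u, y:
δQ/Q = √((δu/u)² + (1·δy/y)²) = √(0.00125 + 0.00656) = 0.0884
Q = 1580, so δQ = 0.0884 × 1580 = 140.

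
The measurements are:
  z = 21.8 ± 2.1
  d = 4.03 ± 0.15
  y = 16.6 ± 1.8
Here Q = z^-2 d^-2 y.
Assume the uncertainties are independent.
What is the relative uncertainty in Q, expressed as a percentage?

Since Q is a product/quotient, work with relative uncertainties:
  (-2·δz/z)² = (-2×0.0963)² = 0.0371;  (-2·δd/d)² = (-2×0.0372)² = 0.00554;  (1·δy/y)² = (1×0.108)² = 0.0118
δQ/Q = √(0.0544) = 0.233

23.3%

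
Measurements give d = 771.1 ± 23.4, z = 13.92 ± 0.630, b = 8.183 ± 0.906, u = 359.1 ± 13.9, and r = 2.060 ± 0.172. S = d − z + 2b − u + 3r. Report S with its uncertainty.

Absolute uncertainties add in quadrature for a linear combination:
  (δd)² = 548;  (δz)² = 0.397;  (2·δb)² = 3.28;  (δu)² = 193;  (3·δr)² = 0.266
δS = √(745) = 27.3
S = 420.6.

420.6 ± 27.3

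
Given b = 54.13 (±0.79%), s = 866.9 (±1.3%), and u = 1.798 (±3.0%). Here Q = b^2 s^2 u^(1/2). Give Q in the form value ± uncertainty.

Relative error in a monomial: (δQ/Q)² = Σ (nᵢ · δxᵢ/xᵢ)².
  (2·δb/b)² = (2×0.00790)² = 0.000250;  (2·δs/s)² = (2×0.0130)² = 0.000676;  (½·δu/u)² = (0.5×0.0300)² = 0.000225
δQ/Q = √(0.00115) = 0.0339
Q = 2.953e+09, so δQ = 0.0339 × 2.953e+09 = 1e+08.

(2.953 ± 0.100) × 10^9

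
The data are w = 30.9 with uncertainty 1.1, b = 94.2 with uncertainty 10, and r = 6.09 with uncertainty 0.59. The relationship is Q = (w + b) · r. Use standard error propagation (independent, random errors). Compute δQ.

95.9

Let u = w + b = 125. δu = √(δw² + δb²) = √(1.21 + 100) = 10.1, so δu/u = 0.0804.
Q is then a monomial in u, r:
δQ/Q = √((δu/u)² + (1·δr/r)²) = √(0.00647 + 0.00939) = 0.126
Q = 762, so δQ = 0.126 × 762 = 95.9.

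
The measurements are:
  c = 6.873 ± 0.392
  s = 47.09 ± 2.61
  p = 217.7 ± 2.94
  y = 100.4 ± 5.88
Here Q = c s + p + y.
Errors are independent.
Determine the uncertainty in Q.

26.6

Let w = c·s = 323.6. δw/w = √((1·δc/c)² + (1·δs/s)²) = √(0.00325 + 0.00307) = 0.0795, so δw = 25.7.
Q = w + p + y: δQ = √(δw² + δp² + δy²) = √(663 + 8.64 + 34.6) = 26.6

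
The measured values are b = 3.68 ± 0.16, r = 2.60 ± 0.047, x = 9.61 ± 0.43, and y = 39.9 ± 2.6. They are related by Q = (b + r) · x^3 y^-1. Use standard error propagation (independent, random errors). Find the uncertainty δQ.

Let u = b + r = 6.28. δu = √(δb² + δr²) = √(0.0256 + 0.00221) = 0.167, so δu/u = 0.0266.
Q is then a monomial in u, x, y:
δQ/Q = √((δu/u)² + (3·δx/x)² + (-1·δy/y)²) = √(0.000705 + 0.0180 + 0.00425) = 0.152
Q = 140, so δQ = 0.152 × 140 = 21.2.

21.2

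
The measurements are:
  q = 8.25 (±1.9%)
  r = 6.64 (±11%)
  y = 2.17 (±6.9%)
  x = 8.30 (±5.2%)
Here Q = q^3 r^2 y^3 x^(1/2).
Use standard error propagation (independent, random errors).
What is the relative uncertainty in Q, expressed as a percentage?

30.9%

For a monomial Q ∝ q^3, r^2, y^3, x^(1/2), fractional errors add in quadrature:
  (3·δq/q)² = (3×0.0190)² = 0.00325;  (2·δr/r)² = (2×0.110)² = 0.0484;  (3·δy/y)² = (3×0.0690)² = 0.0428;  (½·δx/x)² = (0.5×0.0520)² = 0.000676
δQ/Q = √(0.0952) = 0.309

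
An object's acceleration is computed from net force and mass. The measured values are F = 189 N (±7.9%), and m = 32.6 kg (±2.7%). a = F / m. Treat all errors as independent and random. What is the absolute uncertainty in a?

Each factor contributes (exponent × relative error)² to (δa/a)²:
  (1·δF/F)² = (1×0.0790)² = 0.00624;  (-1·δm/m)² = (-1×0.0270)² = 0.000729
δa/a = √(0.00697) = 0.0835
a = 5.80 m/s^2, so δa = 0.0835 × 5.80 = 0.484 m/s^2.

0.484 m/s^2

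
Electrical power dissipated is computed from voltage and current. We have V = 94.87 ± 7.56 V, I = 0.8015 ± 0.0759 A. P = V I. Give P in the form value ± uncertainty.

Since P is a product/quotient, work with relative uncertainties:
  (1·δV/V)² = (1×0.0797)² = 0.00635;  (1·δI/I)² = (1×0.0947)² = 0.00897
δP/P = √(0.0153) = 0.124
P = 76.04 W, so δP = 0.124 × 76.04 = 9.41 W.

76.04 ± 9.41 W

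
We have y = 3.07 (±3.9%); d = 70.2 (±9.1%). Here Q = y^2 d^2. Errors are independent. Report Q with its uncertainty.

46400 ± 9200

Each factor contributes (exponent × relative error)² to (δQ/Q)²:
  (2·δy/y)² = (2×0.0390)² = 0.00608;  (2·δd/d)² = (2×0.0910)² = 0.0331
δQ/Q = √(0.0392) = 0.198
Q = 46400, so δQ = 0.198 × 46400 = 9200.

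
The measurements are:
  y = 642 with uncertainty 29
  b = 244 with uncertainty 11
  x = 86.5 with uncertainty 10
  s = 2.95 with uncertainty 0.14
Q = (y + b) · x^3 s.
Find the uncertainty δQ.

Let u = y + b = 886. δu = √(δy² + δb²) = √(841 + 121) = 31.0, so δu/u = 0.0350.
Q is then a monomial in u, x, s:
δQ/Q = √((δu/u)² + (3·δx/x)² + (1·δs/s)²) = √(0.00123 + 0.120 + 0.00225) = 0.352
Q = 1.69e+09, so δQ = 0.352 × 1.69e+09 = 5.95e+08.

5.95e+08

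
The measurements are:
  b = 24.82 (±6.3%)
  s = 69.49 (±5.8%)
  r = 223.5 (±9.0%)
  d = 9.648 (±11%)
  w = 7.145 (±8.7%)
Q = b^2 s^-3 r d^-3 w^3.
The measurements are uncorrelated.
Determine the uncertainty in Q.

0.0801

Since Q is a product/quotient, work with relative uncertainties:
  (2·δb/b)² = (2×0.0630)² = 0.0159;  (-3·δs/s)² = (-3×0.0580)² = 0.0303;  (1·δr/r)² = (1×0.0900)² = 0.00810;  (-3·δd/d)² = (-3×0.110)² = 0.109;  (3·δw/w)² = (3×0.0870)² = 0.0681
δQ/Q = √(0.231) = 0.481
Q = 0.1667, so δQ = 0.481 × 0.1667 = 0.0801.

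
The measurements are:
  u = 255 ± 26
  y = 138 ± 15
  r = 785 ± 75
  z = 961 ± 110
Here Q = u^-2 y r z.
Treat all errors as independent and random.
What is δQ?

440

Q is a product of powers, so relative uncertainties combine in quadrature:
  (-2·δu/u)² = (-2×0.102)² = 0.0416;  (1·δy/y)² = (1×0.109)² = 0.0118;  (1·δr/r)² = (1×0.0955)² = 0.00913;  (1·δz/z)² = (1×0.114)² = 0.0131
δQ/Q = √(0.0756) = 0.275
Q = 1600, so δQ = 0.275 × 1600 = 440.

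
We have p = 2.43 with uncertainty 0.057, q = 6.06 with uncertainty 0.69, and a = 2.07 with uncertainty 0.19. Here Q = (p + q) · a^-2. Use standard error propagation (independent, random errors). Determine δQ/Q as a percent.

Let u = p + q = 8.49. δu = √(δp² + δq²) = √(0.00325 + 0.476) = 0.692, so δu/u = 0.0815.
Q is then a monomial in u, a:
δQ/Q = √((δu/u)² + (-2·δa/a)²) = √(0.00665 + 0.0337) = 0.201

20.1%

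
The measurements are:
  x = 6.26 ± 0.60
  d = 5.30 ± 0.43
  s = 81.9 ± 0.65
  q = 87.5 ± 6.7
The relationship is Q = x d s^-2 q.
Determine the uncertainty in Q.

0.0640

For a monomial Q ∝ x, d, s^-2, q, fractional errors add in quadrature:
  (1·δx/x)² = (1×0.0958)² = 0.00919;  (1·δd/d)² = (1×0.0811)² = 0.00658;  (-2·δs/s)² = (-2×0.00794)² = 0.000252;  (1·δq/q)² = (1×0.0766)² = 0.00586
δQ/Q = √(0.0219) = 0.148
Q = 0.433, so δQ = 0.148 × 0.433 = 0.0640.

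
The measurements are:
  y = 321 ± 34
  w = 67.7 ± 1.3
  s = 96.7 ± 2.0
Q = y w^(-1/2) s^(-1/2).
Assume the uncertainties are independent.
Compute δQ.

Since Q is a product/quotient, work with relative uncertainties:
  (1·δy/y)² = (1×0.106)² = 0.0112;  (−½·δw/w)² = (-0.5×0.0192)² = 9.22e-05;  (−½·δs/s)² = (-0.5×0.0207)² = 0.000107
δQ/Q = √(0.0114) = 0.107
Q = 3.97, so δQ = 0.107 × 3.97 = 0.424.

0.424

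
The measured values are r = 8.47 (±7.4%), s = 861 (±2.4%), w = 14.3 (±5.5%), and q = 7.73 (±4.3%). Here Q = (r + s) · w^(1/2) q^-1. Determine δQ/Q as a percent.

5.63%

Let u = r + s = 869. δu = √(δr² + δs²) = √(0.393 + 427) = 20.7, so δu/u = 0.0238.
Q is then a monomial in u, w, q:
δQ/Q = √((δu/u)² + (½·δw/w)² + (-1·δq/q)²) = √(0.000565 + 0.000756 + 0.00185) = 0.0563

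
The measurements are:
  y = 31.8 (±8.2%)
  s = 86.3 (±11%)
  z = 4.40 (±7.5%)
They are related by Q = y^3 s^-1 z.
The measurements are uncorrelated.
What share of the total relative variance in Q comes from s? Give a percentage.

15.5%

(δQ/Q)² = (3·δy/y)² + (-1·δs/s)² + (1·δz/z)²
  y term: (3×0.0820)² = 0.0605
  s term: (-1×0.110)² = 0.0121
  z term: (1×0.0750)² = 0.00562
Total = 0.0782. Share from s = 0.0121/0.0782 = 0.155.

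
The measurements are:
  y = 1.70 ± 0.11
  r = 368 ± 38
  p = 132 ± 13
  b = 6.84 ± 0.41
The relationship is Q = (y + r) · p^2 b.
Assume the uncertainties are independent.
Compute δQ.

1.01e+07

Let u = y + r = 370. δu = √(δy² + δr²) = √(0.0121 + 1440) = 38.0, so δu/u = 0.103.
Q is then a monomial in u, p, b:
δQ/Q = √((δu/u)² + (2·δp/p)² + (1·δb/b)²) = √(0.0106 + 0.0388 + 0.00359) = 0.230
Q = 4.41e+07, so δQ = 0.230 × 4.41e+07 = 1.01e+07.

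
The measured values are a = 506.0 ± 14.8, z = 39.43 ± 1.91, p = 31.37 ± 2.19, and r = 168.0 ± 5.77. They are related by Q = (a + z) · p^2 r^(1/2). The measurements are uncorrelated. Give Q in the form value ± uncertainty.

Let u = a + z = 545.4. δu = √(δa² + δz²) = √(219 + 3.65) = 14.9, so δu/u = 0.0274.
Q is then a monomial in u, p, r:
δQ/Q = √((δu/u)² + (2·δp/p)² + (½·δr/r)²) = √(0.000749 + 0.0195 + 0.000295) = 0.143
Q = 6.957e+06, so δQ = 0.143 × 6.957e+06 = 9.97e+05.

(6.957 ± 0.997) × 10^6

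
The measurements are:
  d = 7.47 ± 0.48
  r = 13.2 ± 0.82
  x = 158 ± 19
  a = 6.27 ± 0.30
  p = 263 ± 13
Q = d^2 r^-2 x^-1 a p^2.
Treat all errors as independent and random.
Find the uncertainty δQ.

213

Each factor contributes (exponent × relative error)² to (δQ/Q)²:
  (2·δd/d)² = (2×0.0643)² = 0.0165;  (-2·δr/r)² = (-2×0.0621)² = 0.0154;  (-1·δx/x)² = (-1×0.120)² = 0.0145;  (1·δa/a)² = (1×0.0478)² = 0.00229;  (2·δp/p)² = (2×0.0494)² = 0.00977
δQ/Q = √(0.0585) = 0.242
Q = 879, so δQ = 0.242 × 879 = 213.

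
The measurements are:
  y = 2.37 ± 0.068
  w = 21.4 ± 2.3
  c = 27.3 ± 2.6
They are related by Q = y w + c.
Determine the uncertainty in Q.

Let p = y·w = 50.7. δp/p = √((1·δy/y)² + (1·δw/w)²) = √(0.000823 + 0.0116) = 0.111, so δp = 5.64.
Q = p + c: δQ = √(δp² + δc²) = √(31.8 + 6.76) = 6.21

6.21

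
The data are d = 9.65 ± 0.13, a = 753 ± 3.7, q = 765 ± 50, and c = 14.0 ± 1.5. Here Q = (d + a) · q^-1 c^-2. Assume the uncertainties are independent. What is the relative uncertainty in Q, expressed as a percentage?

Let u = d + a = 763. δu = √(δd² + δa²) = √(0.0169 + 13.7) = 3.70, so δu/u = 0.00485.
Q is then a monomial in u, q, c:
δQ/Q = √((δu/u)² + (-1·δq/q)² + (-2·δc/c)²) = √(2.36e-05 + 0.00427 + 0.0459) = 0.224

22.4%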